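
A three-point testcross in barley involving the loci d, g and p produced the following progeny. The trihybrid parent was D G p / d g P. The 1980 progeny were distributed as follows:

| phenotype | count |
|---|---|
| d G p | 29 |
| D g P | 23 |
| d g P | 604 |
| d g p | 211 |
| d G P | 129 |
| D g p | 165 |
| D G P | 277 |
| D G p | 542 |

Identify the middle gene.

The two rarest classes, d G p and D g P, are the double crossovers. Comparing them with the parentals, only the d allele has switched, so d is the middle locus and the order is p – d – g.

d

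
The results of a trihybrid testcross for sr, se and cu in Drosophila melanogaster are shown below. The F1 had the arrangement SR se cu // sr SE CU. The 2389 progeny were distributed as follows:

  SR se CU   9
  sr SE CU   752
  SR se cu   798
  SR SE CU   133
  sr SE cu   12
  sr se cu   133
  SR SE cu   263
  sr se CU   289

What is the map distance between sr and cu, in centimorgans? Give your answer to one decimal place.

The two rarest classes, SR se CU and sr SE cu, are the double crossovers. Comparing them with the parentals, only the cu allele has switched, so cu is the middle locus and the order is se – cu – sr.
Crossovers in the cu–sr interval produce the single-crossover classes sr se cu and SR SE CU (133 + 133 = 266) plus the double crossovers (21).
RF(cu–sr) = (266 + 21) / 2389 = 287/2389 = 0.1201 → 12.0 centimorgans.

12.0 centimorgans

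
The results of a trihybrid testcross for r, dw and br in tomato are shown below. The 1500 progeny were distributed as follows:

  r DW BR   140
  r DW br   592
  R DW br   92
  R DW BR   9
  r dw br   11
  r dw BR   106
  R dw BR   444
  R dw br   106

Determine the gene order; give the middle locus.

The two most frequent reciprocal classes, r DW br and R dw BR, are the parental types, so the F1 was r DW br / R dw BR.
The two rarest classes, r dw br and R DW BR, are the double crossovers. Comparing them with the parentals, only the dw allele has switched, so dw is the middle locus and the order is r – dw – br.

dw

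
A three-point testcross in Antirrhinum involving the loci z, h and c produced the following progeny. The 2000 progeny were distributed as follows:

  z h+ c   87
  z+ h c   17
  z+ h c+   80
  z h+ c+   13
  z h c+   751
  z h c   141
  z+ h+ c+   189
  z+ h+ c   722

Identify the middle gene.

h

The two most frequent reciprocal classes, z+ h+ c and z h c+, are the parental types, so the F1 was z+ h+ c / z h c+.
The two rarest classes, z+ h c and z h+ c+, are the double crossovers. Comparing them with the parentals, only the h allele has switched, so h is the middle locus and the order is z – h – c.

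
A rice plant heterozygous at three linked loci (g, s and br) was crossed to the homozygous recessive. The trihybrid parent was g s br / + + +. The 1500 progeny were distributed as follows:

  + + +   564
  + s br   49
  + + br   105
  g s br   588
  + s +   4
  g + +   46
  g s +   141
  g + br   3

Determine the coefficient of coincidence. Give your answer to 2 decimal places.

0.41

The two rarest classes, g + br and + s +, are the double crossovers. Comparing them with the parentals, only the s allele has switched, so s is the middle locus and the order is g – s – br.
g–s: (95 + 7)/1500 = 0.0680; s–br: (246 + 7)/1500 = 0.1687.
Expected DCO frequency = 0.0680 × 0.1687 ≈ 0.01147; observed = 7/1500 ≈ 0.00467.
Coefficient of coincidence = 0.00467/0.01147 ≈ 0.41.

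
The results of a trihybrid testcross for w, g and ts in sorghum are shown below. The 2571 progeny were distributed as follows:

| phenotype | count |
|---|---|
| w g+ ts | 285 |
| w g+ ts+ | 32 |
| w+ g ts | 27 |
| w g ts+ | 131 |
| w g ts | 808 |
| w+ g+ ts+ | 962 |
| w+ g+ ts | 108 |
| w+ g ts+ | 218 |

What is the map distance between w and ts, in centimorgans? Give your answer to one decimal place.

The two most frequent reciprocal classes, w+ g+ ts+ and w g ts, are the parental types, so the F1 was w+ g+ ts+ / w g ts.
The two rarest classes, w g+ ts+ and w+ g ts, are the double crossovers. Comparing them with the parentals, only the w allele has switched, so w is the middle locus and the order is g – w – ts.
Crossovers in the w–ts interval produce the single-crossover classes w+ g+ ts and w g ts+ (108 + 131 = 239) plus the double crossovers (59).
RF(w–ts) = (239 + 59) / 2571 = 298/2571 = 0.1159 → 11.6 centimorgans.

11.6 centimorgans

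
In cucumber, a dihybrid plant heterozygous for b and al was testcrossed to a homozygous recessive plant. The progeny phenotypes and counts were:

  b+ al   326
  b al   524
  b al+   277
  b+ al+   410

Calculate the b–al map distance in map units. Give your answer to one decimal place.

39.2 map units

The two most frequent classes, b+ al+ (410) and b al (524), are the parental types, so the F1 was b+ al+ / b al.
The recombinant classes are b+ al and b al+: 326 + 277 = 603.
Recombination frequency = 603/1537 = 0.3923 ≈ 39.2%, i.e. 39.2 map units.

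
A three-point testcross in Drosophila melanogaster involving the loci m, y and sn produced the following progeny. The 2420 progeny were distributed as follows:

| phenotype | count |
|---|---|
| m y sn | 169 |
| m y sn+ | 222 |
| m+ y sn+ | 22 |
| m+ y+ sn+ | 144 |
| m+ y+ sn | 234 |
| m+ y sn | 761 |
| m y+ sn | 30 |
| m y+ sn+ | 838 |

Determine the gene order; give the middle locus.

sn

The two most frequent reciprocal classes, m y+ sn+ and m+ y sn, are the parental types, so the F1 was m y+ sn+ / m+ y sn.
The two rarest classes, m y+ sn and m+ y sn+, are the double crossovers. Comparing them with the parentals, only the sn allele has switched, so sn is the middle locus and the order is m – sn – y.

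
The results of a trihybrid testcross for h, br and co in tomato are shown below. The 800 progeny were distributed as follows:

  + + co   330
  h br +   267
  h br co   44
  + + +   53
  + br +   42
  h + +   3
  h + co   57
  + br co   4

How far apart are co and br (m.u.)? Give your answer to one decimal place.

13.0 m.u.

The two most frequent reciprocal classes, h br + and + + co, are the parental types, so the F1 was h br + / + + co.
The two rarest classes, h + + and + br co, are the double crossovers. Comparing them with the parentals, only the br allele has switched, so br is the middle locus and the order is co – br – h.
Crossovers in the co–br interval produce the single-crossover classes h br co and + + + (44 + 53 = 97) plus the double crossovers (7).
RF(co–br) = (97 + 7) / 800 = 104/800 = 0.1300 → 13.0 m.u.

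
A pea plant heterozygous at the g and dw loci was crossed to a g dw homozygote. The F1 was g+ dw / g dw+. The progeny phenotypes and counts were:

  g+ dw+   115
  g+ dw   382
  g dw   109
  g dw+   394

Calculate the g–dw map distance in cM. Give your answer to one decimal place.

22.4 cM

The recombinant classes are g+ dw+ and g dw: 115 + 109 = 224.
Recombination frequency = 224/1000 = 0.2240 ≈ 22.4%, i.e. 22.4 cM.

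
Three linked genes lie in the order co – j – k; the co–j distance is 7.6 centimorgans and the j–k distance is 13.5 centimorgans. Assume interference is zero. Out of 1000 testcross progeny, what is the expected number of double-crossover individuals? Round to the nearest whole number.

Map distances give recombination frequencies of 0.076 and 0.135 for the two intervals.
With no interference, expected double-crossover frequency = 0.076 × 0.135 = 0.01026.
Expected number = 0.01026 × 1000 = 10.26 ≈ 10.

10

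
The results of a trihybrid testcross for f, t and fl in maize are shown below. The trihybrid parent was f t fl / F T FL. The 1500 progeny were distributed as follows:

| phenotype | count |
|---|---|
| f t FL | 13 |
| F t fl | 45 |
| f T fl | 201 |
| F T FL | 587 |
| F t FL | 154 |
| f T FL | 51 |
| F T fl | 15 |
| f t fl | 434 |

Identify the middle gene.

The two rarest classes, f t FL and F T fl, are the double crossovers. Comparing them with the parentals, only the fl allele has switched, so fl is the middle locus and the order is t – fl – f.

fl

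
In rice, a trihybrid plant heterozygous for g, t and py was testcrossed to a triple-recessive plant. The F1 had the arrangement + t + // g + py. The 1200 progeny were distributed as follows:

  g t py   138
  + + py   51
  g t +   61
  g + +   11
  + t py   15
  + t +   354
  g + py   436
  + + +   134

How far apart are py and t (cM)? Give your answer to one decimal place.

The two rarest classes, + t py and g + +, are the double crossovers. Comparing them with the parentals, only the py allele has switched, so py is the middle locus and the order is g – py – t.
Crossovers in the py–t interval produce the single-crossover classes + + + and g t py (134 + 138 = 272) plus the double crossovers (26).
RF(py–t) = (272 + 26) / 1200 = 298/1200 = 0.2483 → 24.8 cM.

24.8 cM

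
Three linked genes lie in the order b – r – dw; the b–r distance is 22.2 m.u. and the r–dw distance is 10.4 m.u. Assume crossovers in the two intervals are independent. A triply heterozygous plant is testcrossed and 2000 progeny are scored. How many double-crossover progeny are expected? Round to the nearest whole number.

46

Map distances give recombination frequencies of 0.222 and 0.104 for the two intervals.
With no interference, expected double-crossover frequency = 0.222 × 0.104 = 0.02309.
Expected number = 0.02309 × 2000 = 46.18 ≈ 46.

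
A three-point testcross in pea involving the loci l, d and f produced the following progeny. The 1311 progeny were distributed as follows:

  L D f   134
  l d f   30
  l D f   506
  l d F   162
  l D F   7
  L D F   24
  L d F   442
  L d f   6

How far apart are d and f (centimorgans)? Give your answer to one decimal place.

5.1 centimorgans

The two most frequent reciprocal classes, l D f and L d F, are the parental types, so the F1 was l D f / L d F.
The two rarest classes, l D F and L d f, are the double crossovers. Comparing them with the parentals, only the f allele has switched, so f is the middle locus and the order is d – f – l.
Crossovers in the d–f interval produce the single-crossover classes l d f and L D F (30 + 24 = 54) plus the double crossovers (13).
RF(d–f) = (54 + 13) / 1311 = 67/1311 = 0.0511 → 5.1 centimorgans.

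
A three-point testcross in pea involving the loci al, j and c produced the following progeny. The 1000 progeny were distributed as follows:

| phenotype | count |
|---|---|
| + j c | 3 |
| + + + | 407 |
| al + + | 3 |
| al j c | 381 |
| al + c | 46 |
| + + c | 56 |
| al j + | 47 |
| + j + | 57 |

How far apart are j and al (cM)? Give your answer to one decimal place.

The two most frequent reciprocal classes, + + + and al j c, are the parental types, so the F1 was + + + / al j c.
The two rarest classes, al + + and + j c, are the double crossovers. Comparing them with the parentals, only the al allele has switched, so al is the middle locus and the order is j – al – c.
Crossovers in the j–al interval produce the single-crossover classes + j + and al + c (57 + 46 = 103) plus the double crossovers (6).
RF(j–al) = (103 + 6) / 1000 = 109/1000 = 0.1090 → 10.9 cM.

10.9 cM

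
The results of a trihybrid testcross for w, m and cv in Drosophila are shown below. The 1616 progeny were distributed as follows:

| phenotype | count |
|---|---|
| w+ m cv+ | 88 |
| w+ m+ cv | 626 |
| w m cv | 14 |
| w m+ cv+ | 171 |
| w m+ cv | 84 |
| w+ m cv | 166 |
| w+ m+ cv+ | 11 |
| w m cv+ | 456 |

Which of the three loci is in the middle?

cv

The two most frequent reciprocal classes, w m cv+ and w+ m+ cv, are the parental types, so the F1 was w m cv+ / w+ m+ cv.
The two rarest classes, w m cv and w+ m+ cv+, are the double crossovers. Comparing them with the parentals, only the cv allele has switched, so cv is the middle locus and the order is m – cv – w.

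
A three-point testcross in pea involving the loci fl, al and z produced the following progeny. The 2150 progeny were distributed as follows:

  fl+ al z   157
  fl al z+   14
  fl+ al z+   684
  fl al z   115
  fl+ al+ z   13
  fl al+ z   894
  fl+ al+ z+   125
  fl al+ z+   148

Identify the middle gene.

fl

The two most frequent reciprocal classes, fl+ al z+ and fl al+ z, are the parental types, so the F1 was fl+ al z+ / fl al+ z.
The two rarest classes, fl al z+ and fl+ al+ z, are the double crossovers. Comparing them with the parentals, only the fl allele has switched, so fl is the middle locus and the order is al – fl – z.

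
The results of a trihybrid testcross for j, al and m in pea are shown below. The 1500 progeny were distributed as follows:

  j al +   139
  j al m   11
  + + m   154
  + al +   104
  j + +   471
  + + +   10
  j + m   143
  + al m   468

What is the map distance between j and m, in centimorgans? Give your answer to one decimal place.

17.9 centimorgans

The two most frequent reciprocal classes, + al m and j + +, are the parental types, so the F1 was + al m / j + +.
The two rarest classes, j al m and + + +, are the double crossovers. Comparing them with the parentals, only the j allele has switched, so j is the middle locus and the order is m – j – al.
Crossovers in the m–j interval produce the single-crossover classes + al + and j + m (104 + 143 = 247) plus the double crossovers (21).
RF(m–j) = (247 + 21) / 1500 = 268/1500 = 0.1787 → 17.9 centimorgans.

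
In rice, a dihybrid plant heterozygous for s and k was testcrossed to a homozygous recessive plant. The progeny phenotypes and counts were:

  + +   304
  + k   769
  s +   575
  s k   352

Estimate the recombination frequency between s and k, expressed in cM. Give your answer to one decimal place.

32.8 cM

The two most frequent classes, + k (769) and s + (575), are the parental types, so the F1 was + k / s +.
The recombinant classes are + + and s k: 304 + 352 = 656.
Recombination frequency = 656/2000 = 0.3280 ≈ 32.8%, i.e. 32.8 cM.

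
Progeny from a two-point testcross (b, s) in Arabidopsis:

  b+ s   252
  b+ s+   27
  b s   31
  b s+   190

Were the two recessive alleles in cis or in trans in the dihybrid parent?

trans

The two most frequent classes are b+ s (252) and b s+ (190); these are the parental (non-recombinant) types.
So the F1 carried b+ s on one chromosome and b s+ on the other — the recessive alleles are on opposite chromosomes (trans / repulsion).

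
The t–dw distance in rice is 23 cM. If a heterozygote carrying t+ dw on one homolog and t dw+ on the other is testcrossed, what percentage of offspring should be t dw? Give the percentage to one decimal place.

A map distance of 23 cM corresponds to a recombination frequency of 0.230.
The F1 is t+ dw / t dw+, so t dw is a recombinant gamete class with expected frequency r/2 = 0.230/2 = 0.1150.
That is 0.1150 = 11.5% of the progeny.

11.5%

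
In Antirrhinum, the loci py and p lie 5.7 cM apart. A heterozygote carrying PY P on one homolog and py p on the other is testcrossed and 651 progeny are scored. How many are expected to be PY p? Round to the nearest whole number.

19

A map distance of 5.7 cM corresponds to a recombination frequency of 0.057.
The F1 is PY P / py p, so PY p is a recombinant gamete class with expected frequency r/2 = 0.057/2 = 0.0285.
Expected number = 0.0285 × 651 = 18.55 ≈ 19.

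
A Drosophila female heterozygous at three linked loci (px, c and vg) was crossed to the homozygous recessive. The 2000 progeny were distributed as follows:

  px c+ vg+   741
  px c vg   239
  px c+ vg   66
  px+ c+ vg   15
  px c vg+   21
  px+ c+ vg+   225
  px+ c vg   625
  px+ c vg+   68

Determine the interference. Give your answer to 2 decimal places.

The two most frequent reciprocal classes, px+ c vg and px c+ vg+, are the parental types, so the F1 was px+ c vg / px c+ vg+.
The two rarest classes, px+ c+ vg and px c vg+, are the double crossovers. Comparing them with the parentals, only the c allele has switched, so c is the middle locus and the order is px – c – vg.
px–c: (464 + 36)/2000 = 0.2500; c–vg: (134 + 36)/2000 = 0.0850.
Expected DCO frequency = 0.2500 × 0.0850 ≈ 0.02125; observed = 36/2000 ≈ 0.01800.
Coefficient of coincidence = 0.01800/0.02125 ≈ 0.85; interference = 1 − 0.85 = 0.15.

0.15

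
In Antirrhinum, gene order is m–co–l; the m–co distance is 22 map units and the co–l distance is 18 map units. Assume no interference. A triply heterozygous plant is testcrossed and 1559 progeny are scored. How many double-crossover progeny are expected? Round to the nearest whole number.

62

Map distances give recombination frequencies of 0.220 and 0.180 for the two intervals.
With no interference, expected double-crossover frequency = 0.220 × 0.180 = 0.03960.
Expected number = 0.03960 × 1559 = 61.74 ≈ 62.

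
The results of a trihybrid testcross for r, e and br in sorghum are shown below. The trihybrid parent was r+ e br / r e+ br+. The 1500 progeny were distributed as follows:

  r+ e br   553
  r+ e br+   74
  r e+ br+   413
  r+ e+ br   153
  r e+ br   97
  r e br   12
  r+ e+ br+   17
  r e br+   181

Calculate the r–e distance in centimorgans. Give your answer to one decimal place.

The two rarest classes, r e br and r+ e+ br+, are the double crossovers. Comparing them with the parentals, only the r allele has switched, so r is the middle locus and the order is br – r – e.
Crossovers in the r–e interval produce the single-crossover classes r+ e+ br and r e br+ (153 + 181 = 334) plus the double crossovers (29).
RF(r–e) = (334 + 29) / 1500 = 363/1500 = 0.2420 → 24.2 centimorgans.

24.2 centimorgans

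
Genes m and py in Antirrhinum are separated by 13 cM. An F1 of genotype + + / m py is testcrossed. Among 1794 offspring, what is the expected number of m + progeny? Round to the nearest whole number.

117

A map distance of 13 cM corresponds to a recombination frequency of 0.130.
The F1 is + + / m py, so m + is a recombinant gamete class with expected frequency r/2 = 0.130/2 = 0.0650.
Expected number = 0.0650 × 1794 = 116.61 ≈ 117.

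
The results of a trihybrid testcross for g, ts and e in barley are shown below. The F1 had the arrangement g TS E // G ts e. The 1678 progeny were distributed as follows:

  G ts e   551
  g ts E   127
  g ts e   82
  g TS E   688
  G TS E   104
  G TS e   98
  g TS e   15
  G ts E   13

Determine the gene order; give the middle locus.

e

The two rarest classes, g TS e and G ts E, are the double crossovers. Comparing them with the parentals, only the e allele has switched, so e is the middle locus and the order is g – e – ts.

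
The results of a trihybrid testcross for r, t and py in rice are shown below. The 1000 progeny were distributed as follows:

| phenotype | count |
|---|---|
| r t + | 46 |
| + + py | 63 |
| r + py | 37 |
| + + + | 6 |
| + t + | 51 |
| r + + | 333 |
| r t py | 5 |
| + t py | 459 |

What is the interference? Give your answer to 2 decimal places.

0.07

The two most frequent reciprocal classes, r + + and + t py, are the parental types, so the F1 was r + + / + t py.
The two rarest classes, + + + and r t py, are the double crossovers. Comparing them with the parentals, only the r allele has switched, so r is the middle locus and the order is t – r – py.
t–r: (109 + 11)/1000 = 0.1200; r–py: (88 + 11)/1000 = 0.0990.
Expected DCO frequency = 0.1200 × 0.0990 ≈ 0.01188; observed = 11/1000 ≈ 0.01100.
Coefficient of coincidence = 0.01100/0.01188 ≈ 0.93; interference = 1 − 0.93 = 0.07.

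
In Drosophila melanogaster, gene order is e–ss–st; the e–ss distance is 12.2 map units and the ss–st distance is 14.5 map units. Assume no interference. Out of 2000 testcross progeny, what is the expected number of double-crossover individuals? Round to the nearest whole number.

35

Map distances give recombination frequencies of 0.122 and 0.145 for the two intervals.
With no interference, expected double-crossover frequency = 0.122 × 0.145 = 0.01769.
Expected number = 0.01769 × 2000 = 35.38 ≈ 35.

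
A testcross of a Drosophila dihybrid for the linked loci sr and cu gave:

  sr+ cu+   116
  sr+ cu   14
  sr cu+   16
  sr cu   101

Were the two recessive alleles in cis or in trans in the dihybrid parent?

The two most frequent classes are sr+ cu+ (116) and sr cu (101); these are the parental (non-recombinant) types.
So the F1 carried sr+ cu+ on one chromosome and sr cu on the other — the recessive alleles are on the same chromosome (cis / coupling).

cis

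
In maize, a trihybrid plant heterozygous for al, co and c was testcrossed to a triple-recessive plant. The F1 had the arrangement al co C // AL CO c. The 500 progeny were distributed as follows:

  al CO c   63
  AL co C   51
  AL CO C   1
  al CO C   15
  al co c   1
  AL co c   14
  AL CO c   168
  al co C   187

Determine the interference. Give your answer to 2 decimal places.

0.72

The two rarest classes, al co c and AL CO C, are the double crossovers. Comparing them with the parentals, only the c allele has switched, so c is the middle locus and the order is co – c – al.
co–c: (29 + 2)/500 = 0.0620; c–al: (114 + 2)/500 = 0.2320.
Expected DCO frequency = 0.0620 × 0.2320 ≈ 0.01438; observed = 2/500 ≈ 0.00400.
Coefficient of coincidence = 0.00400/0.01438 ≈ 0.28; interference = 1 − 0.28 = 0.72.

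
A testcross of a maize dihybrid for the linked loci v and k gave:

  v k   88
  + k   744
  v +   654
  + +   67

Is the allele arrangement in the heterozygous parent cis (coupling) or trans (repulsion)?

trans

The two most frequent classes are + k (744) and v + (654); these are the parental (non-recombinant) types.
So the F1 carried + k on one chromosome and v + on the other — the recessive alleles are on opposite chromosomes (trans / repulsion).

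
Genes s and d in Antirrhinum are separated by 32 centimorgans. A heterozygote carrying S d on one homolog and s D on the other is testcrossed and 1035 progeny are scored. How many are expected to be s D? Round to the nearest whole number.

A map distance of 32 centimorgans corresponds to a recombination frequency of 0.320.
The F1 is S d / s D, so s D is a parental gamete class with expected frequency (1 − r)/2 = 0.680/2 = 0.3400.
Expected number = 0.3400 × 1035 = 351.90 ≈ 352.

352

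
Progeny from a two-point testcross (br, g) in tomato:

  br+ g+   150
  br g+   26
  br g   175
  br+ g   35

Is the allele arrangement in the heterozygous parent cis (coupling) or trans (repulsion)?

The two most frequent classes are br+ g+ (150) and br g (175); these are the parental (non-recombinant) types.
So the F1 carried br+ g+ on one chromosome and br g on the other — the recessive alleles are on the same chromosome (cis / coupling).

cis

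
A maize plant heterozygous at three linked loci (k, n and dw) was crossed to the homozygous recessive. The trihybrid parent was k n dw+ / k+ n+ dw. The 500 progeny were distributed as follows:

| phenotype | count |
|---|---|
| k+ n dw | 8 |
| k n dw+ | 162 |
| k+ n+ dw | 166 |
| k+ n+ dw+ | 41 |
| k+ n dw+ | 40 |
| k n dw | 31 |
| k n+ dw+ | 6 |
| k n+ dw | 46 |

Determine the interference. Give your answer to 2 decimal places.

0.19

The two rarest classes, k n+ dw+ and k+ n dw, are the double crossovers. Comparing them with the parentals, only the n allele has switched, so n is the middle locus and the order is k – n – dw.
k–n: (86 + 14)/500 = 0.2000; n–dw: (72 + 14)/500 = 0.1720.
Expected DCO frequency = 0.2000 × 0.1720 ≈ 0.03440; observed = 14/500 ≈ 0.02800.
Coefficient of coincidence = 0.02800/0.03440 ≈ 0.81; interference = 1 − 0.81 = 0.19.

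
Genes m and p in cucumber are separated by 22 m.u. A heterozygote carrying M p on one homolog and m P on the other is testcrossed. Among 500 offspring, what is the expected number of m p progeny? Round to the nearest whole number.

55

A map distance of 22 m.u. corresponds to a recombination frequency of 0.220.
The F1 is M p / m P, so m p is a recombinant gamete class with expected frequency r/2 = 0.220/2 = 0.1100.
Expected number = 0.1100 × 500 = 55.00 ≈ 55.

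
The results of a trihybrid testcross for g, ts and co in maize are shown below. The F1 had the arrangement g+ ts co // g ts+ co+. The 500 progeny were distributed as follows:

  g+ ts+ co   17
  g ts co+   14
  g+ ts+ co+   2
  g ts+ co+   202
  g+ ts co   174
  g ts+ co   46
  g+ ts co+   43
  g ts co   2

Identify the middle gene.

g

The two rarest classes, g ts co and g+ ts+ co+, are the double crossovers. Comparing them with the parentals, only the g allele has switched, so g is the middle locus and the order is ts – g – co.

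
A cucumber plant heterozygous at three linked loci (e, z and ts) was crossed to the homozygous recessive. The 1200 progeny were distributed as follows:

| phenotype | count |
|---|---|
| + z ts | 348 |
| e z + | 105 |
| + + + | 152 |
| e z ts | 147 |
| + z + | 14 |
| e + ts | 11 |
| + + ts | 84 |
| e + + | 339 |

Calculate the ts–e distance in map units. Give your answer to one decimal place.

The two most frequent reciprocal classes, e + + and + z ts, are the parental types, so the F1 was e + + / + z ts.
The two rarest classes, e + ts and + z +, are the double crossovers. Comparing them with the parentals, only the ts allele has switched, so ts is the middle locus and the order is e – ts – z.
Crossovers in the e–ts interval produce the single-crossover classes + + + and e z ts (152 + 147 = 299) plus the double crossovers (25).
RF(e–ts) = (299 + 25) / 1200 = 324/1200 = 0.2700 → 27.0 map units.

27.0 map units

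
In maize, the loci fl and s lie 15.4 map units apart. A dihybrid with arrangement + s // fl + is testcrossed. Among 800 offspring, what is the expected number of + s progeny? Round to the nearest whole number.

A map distance of 15.4 map units corresponds to a recombination frequency of 0.154.
The F1 is + s / fl +, so + s is a parental gamete class with expected frequency (1 − r)/2 = 0.846/2 = 0.4230.
Expected number = 0.4230 × 800 = 338.40 ≈ 338.

338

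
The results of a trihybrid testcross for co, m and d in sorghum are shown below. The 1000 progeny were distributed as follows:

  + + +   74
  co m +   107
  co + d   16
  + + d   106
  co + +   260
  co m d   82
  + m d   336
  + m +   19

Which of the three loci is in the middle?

d

The two most frequent reciprocal classes, co + + and + m d, are the parental types, so the F1 was co + + / + m d.
The two rarest classes, co + d and + m +, are the double crossovers. Comparing them with the parentals, only the d allele has switched, so d is the middle locus and the order is m – d – co.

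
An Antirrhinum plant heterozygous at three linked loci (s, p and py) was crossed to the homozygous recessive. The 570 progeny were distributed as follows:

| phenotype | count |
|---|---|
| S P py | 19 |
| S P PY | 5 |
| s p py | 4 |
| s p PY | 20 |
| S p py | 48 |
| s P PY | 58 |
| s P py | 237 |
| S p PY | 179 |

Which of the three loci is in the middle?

p

The two most frequent reciprocal classes, S p PY and s P py, are the parental types, so the F1 was S p PY / s P py.
The two rarest classes, S P PY and s p py, are the double crossovers. Comparing them with the parentals, only the p allele has switched, so p is the middle locus and the order is s – p – py.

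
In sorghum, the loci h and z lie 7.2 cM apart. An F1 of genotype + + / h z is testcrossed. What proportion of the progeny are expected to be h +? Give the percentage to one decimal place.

A map distance of 7.2 cM corresponds to a recombination frequency of 0.072.
The F1 is + + / h z, so h + is a recombinant gamete class with expected frequency r/2 = 0.072/2 = 0.0360.
That is 0.0360 = 3.6% of the progeny.

3.6%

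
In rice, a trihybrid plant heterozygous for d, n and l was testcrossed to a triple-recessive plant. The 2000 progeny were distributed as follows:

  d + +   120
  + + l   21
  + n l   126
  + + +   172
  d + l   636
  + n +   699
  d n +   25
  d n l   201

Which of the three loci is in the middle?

d

The two most frequent reciprocal classes, d + l and + n +, are the parental types, so the F1 was d + l / + n +.
The two rarest classes, + + l and d n +, are the double crossovers. Comparing them with the parentals, only the d allele has switched, so d is the middle locus and the order is n – d – l.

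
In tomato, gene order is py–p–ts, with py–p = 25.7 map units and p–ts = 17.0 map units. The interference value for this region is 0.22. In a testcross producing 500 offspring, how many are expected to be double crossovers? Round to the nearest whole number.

17

Map distances give recombination frequencies of 0.257 and 0.170 for the two intervals.
With interference 0.22 (so coincidence = 0.78), expected double-crossover frequency = 0.257 × 0.170 × 0.78 = 0.03408.
Expected number = 0.03408 × 500 = 17.04 ≈ 17.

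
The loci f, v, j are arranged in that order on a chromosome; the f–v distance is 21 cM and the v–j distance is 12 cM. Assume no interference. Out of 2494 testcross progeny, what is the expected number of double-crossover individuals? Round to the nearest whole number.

Map distances give recombination frequencies of 0.210 and 0.120 for the two intervals.
With no interference, expected double-crossover frequency = 0.210 × 0.120 = 0.02520.
Expected number = 0.02520 × 2494 = 62.85 ≈ 63.

63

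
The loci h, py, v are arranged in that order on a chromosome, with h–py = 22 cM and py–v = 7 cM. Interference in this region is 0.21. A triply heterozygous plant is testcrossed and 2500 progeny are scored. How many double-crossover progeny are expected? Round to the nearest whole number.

30

Map distances give recombination frequencies of 0.220 and 0.070 for the two intervals.
With interference 0.21 (so coincidence = 0.79), expected double-crossover frequency = 0.220 × 0.070 × 0.79 = 0.01217.
Expected number = 0.01217 × 2500 = 30.42 ≈ 30.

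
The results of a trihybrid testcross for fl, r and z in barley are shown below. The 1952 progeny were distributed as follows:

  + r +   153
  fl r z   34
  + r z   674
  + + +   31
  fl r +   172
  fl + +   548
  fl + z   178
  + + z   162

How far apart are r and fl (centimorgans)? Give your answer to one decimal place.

The two most frequent reciprocal classes, fl + + and + r z, are the parental types, so the F1 was fl + + / + r z.
The two rarest classes, + + + and fl r z, are the double crossovers. Comparing them with the parentals, only the fl allele has switched, so fl is the middle locus and the order is z – fl – r.
Crossovers in the fl–r interval produce the single-crossover classes fl r + and + + z (172 + 162 = 334) plus the double crossovers (65).
RF(fl–r) = (334 + 65) / 1952 = 399/1952 = 0.2044 → 20.4 centimorgans.

20.4 centimorgans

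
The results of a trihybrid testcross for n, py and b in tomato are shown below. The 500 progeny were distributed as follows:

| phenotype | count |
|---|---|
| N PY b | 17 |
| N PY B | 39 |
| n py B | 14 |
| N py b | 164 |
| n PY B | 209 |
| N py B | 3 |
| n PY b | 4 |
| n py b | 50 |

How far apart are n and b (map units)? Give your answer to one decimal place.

19.2 map units

The two most frequent reciprocal classes, n PY B and N py b, are the parental types, so the F1 was n PY B / N py b.
The two rarest classes, n PY b and N py B, are the double crossovers. Comparing them with the parentals, only the b allele has switched, so b is the middle locus and the order is n – b – py.
Crossovers in the n–b interval produce the single-crossover classes N PY B and n py b (39 + 50 = 89) plus the double crossovers (7).
RF(n–b) = (89 + 7) / 500 = 96/500 = 0.1920 → 19.2 map units.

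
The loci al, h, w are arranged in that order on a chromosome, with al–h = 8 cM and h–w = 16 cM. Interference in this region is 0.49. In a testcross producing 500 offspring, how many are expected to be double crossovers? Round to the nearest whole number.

Map distances give recombination frequencies of 0.080 and 0.160 for the two intervals.
With interference 0.49 (so coincidence = 0.51), expected double-crossover frequency = 0.080 × 0.160 × 0.51 = 0.00653.
Expected number = 0.00653 × 500 = 3.26 ≈ 3.

3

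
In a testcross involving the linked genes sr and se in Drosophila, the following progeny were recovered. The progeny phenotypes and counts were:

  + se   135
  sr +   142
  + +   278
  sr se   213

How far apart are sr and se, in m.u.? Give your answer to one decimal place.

The two most frequent classes, + + (278) and sr se (213), are the parental types, so the F1 was + + / sr se.
The recombinant classes are + se and sr +: 135 + 142 = 277.
Recombination frequency = 277/768 = 0.3607 ≈ 36.1%, i.e. 36.1 m.u.

36.1 m.u.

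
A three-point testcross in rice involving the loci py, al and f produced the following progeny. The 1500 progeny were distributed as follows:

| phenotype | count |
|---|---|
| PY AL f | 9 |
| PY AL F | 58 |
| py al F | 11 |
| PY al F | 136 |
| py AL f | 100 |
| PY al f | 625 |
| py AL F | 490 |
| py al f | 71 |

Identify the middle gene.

al

The two most frequent reciprocal classes, PY al f and py AL F, are the parental types, so the F1 was PY al f / py AL F.
The two rarest classes, PY AL f and py al F, are the double crossovers. Comparing them with the parentals, only the al allele has switched, so al is the middle locus and the order is py – al – f.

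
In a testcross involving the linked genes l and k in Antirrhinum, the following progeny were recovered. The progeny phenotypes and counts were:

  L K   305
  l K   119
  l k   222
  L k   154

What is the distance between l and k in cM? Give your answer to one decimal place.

34.1 cM

The two most frequent classes, L K (305) and l k (222), are the parental types, so the F1 was L K / l k.
The recombinant classes are L k and l K: 154 + 119 = 273.
Recombination frequency = 273/800 = 0.3412 ≈ 34.1%, i.e. 34.1 cM.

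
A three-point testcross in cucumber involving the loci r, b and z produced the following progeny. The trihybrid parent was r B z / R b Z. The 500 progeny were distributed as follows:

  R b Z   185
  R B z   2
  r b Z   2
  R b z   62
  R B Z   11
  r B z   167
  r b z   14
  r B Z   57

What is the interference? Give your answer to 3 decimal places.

The two rarest classes, R B z and r b Z, are the double crossovers. Comparing them with the parentals, only the r allele has switched, so r is the middle locus and the order is b – r – z.
b–r: (25 + 4)/500 = 0.0580; r–z: (119 + 4)/500 = 0.2460.
Expected DCO frequency = 0.0580 × 0.2460 ≈ 0.01427; observed = 4/500 ≈ 0.00800.
Coefficient of coincidence = 0.00800/0.01427 ≈ 0.561; interference = 1 − 0.561 = 0.439.

0.439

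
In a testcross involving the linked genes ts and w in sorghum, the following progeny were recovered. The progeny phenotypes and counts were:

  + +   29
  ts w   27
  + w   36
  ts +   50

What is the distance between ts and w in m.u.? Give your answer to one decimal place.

39.4 m.u.

The two most frequent classes, + w (36) and ts + (50), are the parental types, so the F1 was + w / ts +.
The recombinant classes are + + and ts w: 29 + 27 = 56.
Recombination frequency = 56/142 = 0.3944 ≈ 39.4%, i.e. 39.4 m.u.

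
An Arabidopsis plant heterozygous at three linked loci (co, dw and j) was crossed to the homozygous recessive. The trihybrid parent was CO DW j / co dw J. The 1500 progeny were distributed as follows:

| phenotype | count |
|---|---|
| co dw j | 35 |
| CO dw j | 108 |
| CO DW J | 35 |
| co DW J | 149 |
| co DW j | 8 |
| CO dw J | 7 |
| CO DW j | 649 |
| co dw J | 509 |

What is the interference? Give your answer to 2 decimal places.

The two rarest classes, co DW j and CO dw J, are the double crossovers. Comparing them with the parentals, only the co allele has switched, so co is the middle locus and the order is dw – co – j.
dw–co: (257 + 15)/1500 = 0.1813; co–j: (70 + 15)/1500 = 0.0567.
Expected DCO frequency = 0.1813 × 0.0567 ≈ 0.01028; observed = 15/1500 ≈ 0.01000.
Coefficient of coincidence = 0.01000/0.01028 ≈ 0.97; interference = 1 − 0.97 = 0.03.

0.03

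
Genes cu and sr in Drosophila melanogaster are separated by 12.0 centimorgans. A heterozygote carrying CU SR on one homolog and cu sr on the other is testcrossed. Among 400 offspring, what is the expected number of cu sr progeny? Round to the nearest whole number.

176

A map distance of 12.0 centimorgans corresponds to a recombination frequency of 0.120.
The F1 is CU SR / cu sr, so cu sr is a parental gamete class with expected frequency (1 − r)/2 = 0.880/2 = 0.4400.
Expected number = 0.4400 × 400 = 176.00 ≈ 176.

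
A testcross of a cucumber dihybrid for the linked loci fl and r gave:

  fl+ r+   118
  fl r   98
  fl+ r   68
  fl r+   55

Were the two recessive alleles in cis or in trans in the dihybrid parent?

The two most frequent classes are fl+ r+ (118) and fl r (98); these are the parental (non-recombinant) types.
So the F1 carried fl+ r+ on one chromosome and fl r on the other — the recessive alleles are on the same chromosome (cis / coupling).

cis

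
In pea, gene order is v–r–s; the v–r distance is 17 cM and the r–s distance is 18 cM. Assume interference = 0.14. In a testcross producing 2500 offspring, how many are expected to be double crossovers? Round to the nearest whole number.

Map distances give recombination frequencies of 0.170 and 0.180 for the two intervals.
With interference 0.14 (so coincidence = 0.86), expected double-crossover frequency = 0.170 × 0.180 × 0.86 = 0.02632.
Expected number = 0.02632 × 2500 = 65.79 ≈ 66.

66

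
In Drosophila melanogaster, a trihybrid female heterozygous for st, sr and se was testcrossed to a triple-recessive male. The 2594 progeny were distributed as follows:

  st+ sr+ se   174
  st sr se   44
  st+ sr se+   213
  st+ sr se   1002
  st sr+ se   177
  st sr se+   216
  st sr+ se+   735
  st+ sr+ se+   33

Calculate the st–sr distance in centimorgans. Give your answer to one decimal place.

The two most frequent reciprocal classes, st sr+ se+ and st+ sr se, are the parental types, so the F1 was st sr+ se+ / st+ sr se.
The two rarest classes, st+ sr+ se+ and st sr se, are the double crossovers. Comparing them with the parentals, only the st allele has switched, so st is the middle locus and the order is sr – st – se.
Crossovers in the sr–st interval produce the single-crossover classes st sr se+ and st+ sr+ se (216 + 174 = 390) plus the double crossovers (77).
RF(sr–st) = (390 + 77) / 2594 = 467/2594 = 0.1800 → 18.0 centimorgans.

18.0 centimorgans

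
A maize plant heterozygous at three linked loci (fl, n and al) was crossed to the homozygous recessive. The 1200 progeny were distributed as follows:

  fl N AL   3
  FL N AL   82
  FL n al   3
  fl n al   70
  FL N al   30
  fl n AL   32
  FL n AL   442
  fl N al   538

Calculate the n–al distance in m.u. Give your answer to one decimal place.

The two most frequent reciprocal classes, FL n AL and fl N al, are the parental types, so the F1 was FL n AL / fl N al.
The two rarest classes, FL n al and fl N AL, are the double crossovers. Comparing them with the parentals, only the al allele has switched, so al is the middle locus and the order is n – al – fl.
Crossovers in the n–al interval produce the single-crossover classes FL N AL and fl n al (82 + 70 = 152) plus the double crossovers (6).
RF(n–al) = (152 + 6) / 1200 = 158/1200 = 0.1317 → 13.2 m.u.

13.2 m.u.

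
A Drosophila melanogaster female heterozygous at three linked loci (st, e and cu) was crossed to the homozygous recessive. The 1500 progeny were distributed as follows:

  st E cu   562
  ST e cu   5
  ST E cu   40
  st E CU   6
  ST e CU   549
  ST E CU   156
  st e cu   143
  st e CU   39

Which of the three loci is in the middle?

cu

The two most frequent reciprocal classes, st E cu and ST e CU, are the parental types, so the F1 was st E cu / ST e CU.
The two rarest classes, st E CU and ST e cu, are the double crossovers. Comparing them with the parentals, only the cu allele has switched, so cu is the middle locus and the order is e – cu – st.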